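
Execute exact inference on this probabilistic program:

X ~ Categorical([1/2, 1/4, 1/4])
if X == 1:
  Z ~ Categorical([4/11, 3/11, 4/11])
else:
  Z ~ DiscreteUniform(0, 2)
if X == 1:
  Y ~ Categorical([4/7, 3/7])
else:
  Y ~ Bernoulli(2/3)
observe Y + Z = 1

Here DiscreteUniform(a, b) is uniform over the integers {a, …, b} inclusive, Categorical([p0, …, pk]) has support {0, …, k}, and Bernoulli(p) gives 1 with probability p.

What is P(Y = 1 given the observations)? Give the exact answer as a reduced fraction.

Enumerate traces; 6 have nonzero weight after conditioning:
  (X=0, Z=0, Y=1) weight 1/9
  (X=0, Z=1, Y=0) weight 1/18
  (X=1, Z=0, Y=1) weight 3/77
  (X=1, Z=1, Y=0) weight 3/77
  (X=2, Z=0, Y=1) weight 1/18
  (X=2, Z=1, Y=0) weight 1/36
Group by Y:
  weight(Y=0) = 113/924
  weight(Y=1) = 95/462
Total weight = 113/924 + 95/462 = 101/308
P(Y=0 | obs) = 113/924 / 101/308 = 113/303
P(Y=1 | obs) = 95/462 / 101/308 = 190/303

P(Y = 1 | obs) = 190/303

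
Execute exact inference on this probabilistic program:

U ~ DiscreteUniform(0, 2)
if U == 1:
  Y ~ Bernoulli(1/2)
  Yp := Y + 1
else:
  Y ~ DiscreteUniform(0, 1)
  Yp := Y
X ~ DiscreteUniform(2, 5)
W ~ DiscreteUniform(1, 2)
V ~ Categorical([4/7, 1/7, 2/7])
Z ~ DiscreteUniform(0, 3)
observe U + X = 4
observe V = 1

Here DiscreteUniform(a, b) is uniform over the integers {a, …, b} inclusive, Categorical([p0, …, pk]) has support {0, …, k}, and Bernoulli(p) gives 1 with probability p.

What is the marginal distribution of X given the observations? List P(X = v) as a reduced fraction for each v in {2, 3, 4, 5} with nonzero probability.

P(X=2) = 1/3, P(X=3) = 1/3, P(X=4) = 1/3

Enumerate traces; 48 have nonzero weight after conditioning:
  (U=0, Y=0, X=4, W=1, V=1, Z=0) weight 1/1344
  (U=0, Y=0, X=4, W=1, V=1, Z=1) weight 1/1344
  (U=0, Y=0, X=4, W=1, V=1, Z=2) weight 1/1344
  (U=0, Y=0, X=4, W=1, V=1, Z=3) weight 1/1344
  (U=0, Y=0, X=4, W=2, V=1, Z=0) weight 1/1344
  (U=0, Y=0, X=4, W=2, V=1, Z=1) weight 1/1344
  (U=0, Y=0, X=4, W=2, V=1, Z=2) weight 1/1344
  (U=0, Y=0, X=4, W=2, V=1, Z=3) weight 1/1344
  (U=1, Y=0, X=3, W=1, V=1, Z=0) weight 1/1344
  (U=2, Y=0, X=2, W=1, V=1, Z=0) weight 1/1344
  … 38 more
Group by X:
  weight(X=2) = 1/84
  weight(X=3) = 1/84
  weight(X=4) = 1/84
Total weight = 1/84 + 1/84 + 1/84 = 1/28
P(X=2 | obs) = 1/84 / 1/28 = 1/3
P(X=3 | obs) = 1/84 / 1/28 = 1/3
P(X=4 | obs) = 1/84 / 1/28 = 1/3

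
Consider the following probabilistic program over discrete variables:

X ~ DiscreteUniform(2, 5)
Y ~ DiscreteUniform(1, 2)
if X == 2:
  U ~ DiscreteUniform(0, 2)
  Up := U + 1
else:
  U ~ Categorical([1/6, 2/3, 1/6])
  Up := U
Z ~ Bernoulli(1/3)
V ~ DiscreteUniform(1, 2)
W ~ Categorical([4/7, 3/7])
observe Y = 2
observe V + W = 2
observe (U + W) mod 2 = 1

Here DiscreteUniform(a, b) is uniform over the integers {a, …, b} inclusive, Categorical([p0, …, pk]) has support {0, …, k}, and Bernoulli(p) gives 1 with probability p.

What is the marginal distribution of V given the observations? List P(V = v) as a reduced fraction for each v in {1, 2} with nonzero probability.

P(V=1) = 15/43, P(V=2) = 28/43

Enumerate traces; 24 have nonzero weight after conditioning:
  (X=2, Y=2, U=0, Z=0, V=1, W=1) weight 1/168
  (X=2, Y=2, U=0, Z=1, V=1, W=1) weight 1/336
  (X=2, Y=2, U=1, Z=0, V=2, W=0) weight 1/126
  (X=2, Y=2, U=1, Z=1, V=2, W=0) weight 1/252
  (X=2, Y=2, U=2, Z=0, V=1, W=1) weight 1/168
  (X=2, Y=2, U=2, Z=1, V=1, W=1) weight 1/336
  (X=3, Y=2, U=0, Z=0, V=1, W=1) weight 1/336
  (X=3, Y=2, U=0, Z=1, V=1, W=1) weight 1/672
  … 16 more
Group by V:
  weight(V=1) = 5/112
  weight(V=2) = 1/12
Total weight = 5/112 + 1/12 = 43/336
P(V=1 | obs) = 5/112 / 43/336 = 15/43
P(V=2 | obs) = 1/12 / 43/336 = 28/43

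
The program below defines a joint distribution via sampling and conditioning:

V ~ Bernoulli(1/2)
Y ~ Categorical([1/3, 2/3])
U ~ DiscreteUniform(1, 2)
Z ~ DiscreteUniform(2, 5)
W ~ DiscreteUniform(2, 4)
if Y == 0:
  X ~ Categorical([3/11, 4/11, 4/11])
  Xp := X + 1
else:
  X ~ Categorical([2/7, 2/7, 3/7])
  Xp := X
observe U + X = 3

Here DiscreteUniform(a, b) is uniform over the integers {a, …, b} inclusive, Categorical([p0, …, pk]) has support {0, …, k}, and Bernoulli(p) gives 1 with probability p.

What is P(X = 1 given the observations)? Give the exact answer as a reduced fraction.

P(X = 1 | obs) = 36/83

Enumerate traces; 96 have nonzero weight after conditioning:
  (V=0, Y=0, U=1, Z=2, W=2, X=2) weight 1/396
  (V=0, Y=0, U=1, Z=2, W=3, X=2) weight 1/396
  (V=0, Y=0, U=1, Z=2, W=4, X=2) weight 1/396
  (V=0, Y=0, U=1, Z=3, W=2, X=2) weight 1/396
  (V=0, Y=0, U=1, Z=3, W=3, X=2) weight 1/396
  (V=0, Y=0, U=1, Z=3, W=4, X=2) weight 1/396
  (V=0, Y=0, U=1, Z=4, W=2, X=2) weight 1/396
  (V=0, Y=0, U=1, Z=4, W=3, X=2) weight 1/396
  (V=0, Y=0, U=2, Z=2, W=2, X=1) weight 1/396
  … 87 more
Group by X:
  weight(X=1) = 12/77
  weight(X=2) = 47/231
Total weight = 12/77 + 47/231 = 83/231
P(X=1 | obs) = 12/77 / 83/231 = 36/83
P(X=2 | obs) = 47/231 / 83/231 = 47/83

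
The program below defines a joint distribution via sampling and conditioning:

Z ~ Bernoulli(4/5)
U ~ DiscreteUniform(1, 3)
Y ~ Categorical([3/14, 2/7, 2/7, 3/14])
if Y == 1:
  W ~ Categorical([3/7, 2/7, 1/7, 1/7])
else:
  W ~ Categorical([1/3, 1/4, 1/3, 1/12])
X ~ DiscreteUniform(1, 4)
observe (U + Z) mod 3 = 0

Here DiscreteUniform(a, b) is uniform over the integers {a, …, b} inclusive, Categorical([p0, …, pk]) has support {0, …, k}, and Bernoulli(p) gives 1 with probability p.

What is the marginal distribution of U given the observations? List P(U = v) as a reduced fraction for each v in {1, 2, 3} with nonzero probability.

Enumerate traces; 128 have nonzero weight after conditioning:
  (Z=0, U=3, Y=0, W=0, X=1) weight 1/840
  (Z=0, U=3, Y=0, W=0, X=2) weight 1/840
  (Z=0, U=3, Y=0, W=0, X=3) weight 1/840
  (Z=0, U=3, Y=0, W=0, X=4) weight 1/840
  (Z=0, U=3, Y=0, W=1, X=1) weight 1/1120
  (Z=0, U=3, Y=0, W=1, X=2) weight 1/1120
  (Z=0, U=3, Y=0, W=1, X=3) weight 1/1120
  (Z=0, U=3, Y=0, W=1, X=4) weight 1/1120
  (Z=1, U=2, Y=0, W=0, X=1) weight 1/210
  … 119 more
Group by U:
  weight(U=2) = 4/15
  weight(U=3) = 1/15
Total weight = 4/15 + 1/15 = 1/3
P(U=2 | obs) = 4/15 / 1/3 = 4/5
P(U=3 | obs) = 1/15 / 1/3 = 1/5

P(U=2) = 4/5, P(U=3) = 1/5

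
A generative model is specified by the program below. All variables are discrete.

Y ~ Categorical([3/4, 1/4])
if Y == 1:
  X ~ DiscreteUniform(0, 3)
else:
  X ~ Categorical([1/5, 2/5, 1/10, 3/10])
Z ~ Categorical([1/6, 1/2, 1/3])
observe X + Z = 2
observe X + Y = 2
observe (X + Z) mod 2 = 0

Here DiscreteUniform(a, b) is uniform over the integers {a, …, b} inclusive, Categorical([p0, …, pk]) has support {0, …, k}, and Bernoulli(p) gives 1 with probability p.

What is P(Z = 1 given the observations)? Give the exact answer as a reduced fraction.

P(Z = 1 | obs) = 5/7

Enumerate traces; 2 have nonzero weight after conditioning:
  (Y=0, X=2, Z=0) weight 1/80
  (Y=1, X=1, Z=1) weight 1/32
Group by Z:
  weight(Z=0) = 1/80
  weight(Z=1) = 1/32
Total weight = 1/80 + 1/32 = 7/160
P(Z=0 | obs) = 1/80 / 7/160 = 2/7
P(Z=1 | obs) = 1/32 / 7/160 = 5/7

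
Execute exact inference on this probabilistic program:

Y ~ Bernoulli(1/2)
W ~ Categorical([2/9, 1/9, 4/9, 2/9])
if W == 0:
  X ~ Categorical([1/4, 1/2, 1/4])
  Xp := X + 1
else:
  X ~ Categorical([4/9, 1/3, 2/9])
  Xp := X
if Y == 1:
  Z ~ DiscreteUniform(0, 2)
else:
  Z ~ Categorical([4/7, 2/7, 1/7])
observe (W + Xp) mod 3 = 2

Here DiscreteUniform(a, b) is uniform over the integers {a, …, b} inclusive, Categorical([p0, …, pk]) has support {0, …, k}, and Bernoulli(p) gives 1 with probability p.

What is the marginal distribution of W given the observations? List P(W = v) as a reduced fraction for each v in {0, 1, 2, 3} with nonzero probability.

Enumerate traces; 24 have nonzero weight after conditioning:
  (Y=0, W=0, X=1, Z=0) weight 2/63
  (Y=0, W=0, X=1, Z=1) weight 1/63
  (Y=0, W=0, X=1, Z=2) weight 1/126
  (Y=0, W=1, X=1, Z=0) weight 2/189
  (Y=0, W=1, X=1, Z=1) weight 1/189
  (Y=0, W=1, X=1, Z=2) weight 1/378
  (Y=0, W=2, X=0, Z=0) weight 32/567
  (Y=0, W=2, X=0, Z=1) weight 16/567
  (Y=0, W=3, X=2, Z=0) weight 8/567
  … 15 more
Group by W:
  weight(W=0) = 1/9
  weight(W=1) = 1/27
  weight(W=2) = 16/81
  weight(W=3) = 4/81
Total weight = 1/9 + 1/27 + 16/81 + 4/81 = 32/81
P(W=0 | obs) = 1/9 / 32/81 = 9/32
P(W=1 | obs) = 1/27 / 32/81 = 3/32
P(W=2 | obs) = 16/81 / 32/81 = 1/2
P(W=3 | obs) = 4/81 / 32/81 = 1/8

P(W=0) = 9/32, P(W=1) = 3/32, P(W=2) = 1/2, P(W=3) = 1/8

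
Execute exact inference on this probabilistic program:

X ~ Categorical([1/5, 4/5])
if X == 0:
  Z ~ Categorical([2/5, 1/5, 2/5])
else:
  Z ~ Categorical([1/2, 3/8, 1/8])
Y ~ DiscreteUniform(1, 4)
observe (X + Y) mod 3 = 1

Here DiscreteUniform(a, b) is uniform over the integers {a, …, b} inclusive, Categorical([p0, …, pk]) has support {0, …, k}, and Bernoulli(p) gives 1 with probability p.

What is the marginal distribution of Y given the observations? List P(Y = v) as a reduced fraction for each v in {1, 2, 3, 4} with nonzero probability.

P(Y=1) = 1/6, P(Y=3) = 2/3, P(Y=4) = 1/6

Enumerate traces; 9 have nonzero weight after conditioning:
  (X=0, Z=0, Y=1) weight 1/50
  (X=0, Z=0, Y=4) weight 1/50
  (X=0, Z=1, Y=1) weight 1/100
  (X=0, Z=1, Y=4) weight 1/100
  (X=0, Z=2, Y=1) weight 1/50
  (X=0, Z=2, Y=4) weight 1/50
  (X=1, Z=0, Y=3) weight 1/10
  (X=1, Z=1, Y=3) weight 3/40
  … 1 more
Group by Y:
  weight(Y=1) = 1/20
  weight(Y=3) = 1/5
  weight(Y=4) = 1/20
Total weight = 1/20 + 1/5 + 1/20 = 3/10
P(Y=1 | obs) = 1/20 / 3/10 = 1/6
P(Y=3 | obs) = 1/5 / 3/10 = 2/3
P(Y=4 | obs) = 1/20 / 3/10 = 1/6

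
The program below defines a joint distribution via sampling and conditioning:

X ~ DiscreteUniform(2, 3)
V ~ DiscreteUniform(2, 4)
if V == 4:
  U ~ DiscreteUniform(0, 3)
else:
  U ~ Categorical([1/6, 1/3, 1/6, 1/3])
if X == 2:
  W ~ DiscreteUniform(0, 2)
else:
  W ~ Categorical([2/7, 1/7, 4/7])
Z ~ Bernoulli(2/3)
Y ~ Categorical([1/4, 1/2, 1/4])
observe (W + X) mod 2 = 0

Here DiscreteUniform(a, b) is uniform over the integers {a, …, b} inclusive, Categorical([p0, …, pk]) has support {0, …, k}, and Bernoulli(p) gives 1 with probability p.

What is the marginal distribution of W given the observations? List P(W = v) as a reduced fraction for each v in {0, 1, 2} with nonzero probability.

Enumerate traces; 216 have nonzero weight after conditioning:
  (X=2, V=2, U=0, W=0, Z=0, Y=0) weight 1/1296
  (X=2, V=2, U=0, W=0, Z=0, Y=1) weight 1/648
  (X=2, V=2, U=0, W=0, Z=0, Y=2) weight 1/1296
  (X=2, V=2, U=0, W=0, Z=1, Y=0) weight 1/648
  (X=2, V=2, U=0, W=0, Z=1, Y=1) weight 1/324
  (X=2, V=2, U=0, W=0, Z=1, Y=2) weight 1/648
  (X=2, V=2, U=0, W=2, Z=0, Y=0) weight 1/1296
  (X=2, V=2, U=0, W=2, Z=0, Y=1) weight 1/648
  (X=3, V=2, U=0, W=1, Z=0, Y=0) weight 1/3024
  … 207 more
Group by W:
  weight(W=0) = 1/6
  weight(W=1) = 1/14
  weight(W=2) = 1/6
Total weight = 1/6 + 1/14 + 1/6 = 17/42
P(W=0 | obs) = 1/6 / 17/42 = 7/17
P(W=1 | obs) = 1/14 / 17/42 = 3/17
P(W=2 | obs) = 1/6 / 17/42 = 7/17

P(W=0) = 7/17, P(W=1) = 3/17, P(W=2) = 7/17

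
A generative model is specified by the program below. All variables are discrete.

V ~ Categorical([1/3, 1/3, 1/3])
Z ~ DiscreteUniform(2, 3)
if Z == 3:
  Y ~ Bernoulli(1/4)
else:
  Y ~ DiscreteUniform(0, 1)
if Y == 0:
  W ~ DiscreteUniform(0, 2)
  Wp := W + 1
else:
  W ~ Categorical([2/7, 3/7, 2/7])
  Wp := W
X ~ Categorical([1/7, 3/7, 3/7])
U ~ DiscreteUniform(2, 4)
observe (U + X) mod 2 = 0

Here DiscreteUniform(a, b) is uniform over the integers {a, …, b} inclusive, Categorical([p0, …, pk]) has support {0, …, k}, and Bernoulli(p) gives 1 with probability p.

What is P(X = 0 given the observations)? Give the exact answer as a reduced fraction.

Enumerate traces; 180 have nonzero weight after conditioning:
  (V=0, Z=2, Y=0, W=0, X=0, U=2) weight 1/756
  (V=0, Z=2, Y=0, W=0, X=0, U=4) weight 1/756
  (V=0, Z=2, Y=0, W=0, X=1, U=3) weight 1/252
  (V=0, Z=2, Y=0, W=0, X=2, U=2) weight 1/252
  (V=0, Z=2, Y=0, W=0, X=2, U=4) weight 1/252
  (V=0, Z=2, Y=0, W=1, X=0, U=2) weight 1/756
  (V=0, Z=2, Y=0, W=1, X=0, U=4) weight 1/756
  (V=0, Z=2, Y=0, W=1, X=1, U=3) weight 1/252
  … 172 more
Group by X:
  weight(X=0) = 2/21
  weight(X=1) = 1/7
  weight(X=2) = 2/7
Total weight = 2/21 + 1/7 + 2/7 = 11/21
P(X=0 | obs) = 2/21 / 11/21 = 2/11
P(X=1 | obs) = 1/7 / 11/21 = 3/11
P(X=2 | obs) = 2/7 / 11/21 = 6/11

P(X = 0 | obs) = 2/11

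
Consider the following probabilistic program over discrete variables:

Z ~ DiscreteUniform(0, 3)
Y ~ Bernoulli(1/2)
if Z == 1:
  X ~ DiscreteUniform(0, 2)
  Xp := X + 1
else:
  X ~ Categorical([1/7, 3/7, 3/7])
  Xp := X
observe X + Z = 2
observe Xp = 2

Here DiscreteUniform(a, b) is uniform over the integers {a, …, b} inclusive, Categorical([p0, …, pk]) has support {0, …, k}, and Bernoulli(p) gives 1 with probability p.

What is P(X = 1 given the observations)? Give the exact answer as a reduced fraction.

P(X = 1 | obs) = 7/16

Enumerate traces; 4 have nonzero weight after conditioning:
  (Z=0, Y=0, X=2) weight 3/56
  (Z=0, Y=1, X=2) weight 3/56
  (Z=1, Y=0, X=1) weight 1/24
  (Z=1, Y=1, X=1) weight 1/24
Group by X:
  weight(X=1) = 1/12
  weight(X=2) = 3/28
Total weight = 1/12 + 3/28 = 4/21
P(X=1 | obs) = 1/12 / 4/21 = 7/16
P(X=2 | obs) = 3/28 / 4/21 = 9/16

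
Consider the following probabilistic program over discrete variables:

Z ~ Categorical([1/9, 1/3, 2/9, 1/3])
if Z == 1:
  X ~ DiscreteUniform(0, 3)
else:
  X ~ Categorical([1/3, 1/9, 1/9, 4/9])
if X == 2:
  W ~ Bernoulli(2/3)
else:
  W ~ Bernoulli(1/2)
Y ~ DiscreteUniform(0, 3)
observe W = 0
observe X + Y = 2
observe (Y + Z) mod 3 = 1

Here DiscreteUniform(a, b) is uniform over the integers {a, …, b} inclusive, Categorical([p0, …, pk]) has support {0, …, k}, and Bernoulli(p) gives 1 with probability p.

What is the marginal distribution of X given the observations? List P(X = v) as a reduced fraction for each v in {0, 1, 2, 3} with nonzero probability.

Enumerate traces; 4 have nonzero weight after conditioning:
  (Z=0, X=1, W=0, Y=1) weight 1/648
  (Z=1, X=2, W=0, Y=0) weight 1/144
  (Z=2, X=0, W=0, Y=2) weight 1/108
  (Z=3, X=1, W=0, Y=1) weight 1/216
Group by X:
  weight(X=0) = 1/108
  weight(X=1) = 1/162
  weight(X=2) = 1/144
Total weight = 1/108 + 1/162 + 1/144 = 29/1296
P(X=0 | obs) = 1/108 / 29/1296 = 12/29
P(X=1 | obs) = 1/162 / 29/1296 = 8/29
P(X=2 | obs) = 1/144 / 29/1296 = 9/29

P(X=0) = 12/29, P(X=1) = 8/29, P(X=2) = 9/29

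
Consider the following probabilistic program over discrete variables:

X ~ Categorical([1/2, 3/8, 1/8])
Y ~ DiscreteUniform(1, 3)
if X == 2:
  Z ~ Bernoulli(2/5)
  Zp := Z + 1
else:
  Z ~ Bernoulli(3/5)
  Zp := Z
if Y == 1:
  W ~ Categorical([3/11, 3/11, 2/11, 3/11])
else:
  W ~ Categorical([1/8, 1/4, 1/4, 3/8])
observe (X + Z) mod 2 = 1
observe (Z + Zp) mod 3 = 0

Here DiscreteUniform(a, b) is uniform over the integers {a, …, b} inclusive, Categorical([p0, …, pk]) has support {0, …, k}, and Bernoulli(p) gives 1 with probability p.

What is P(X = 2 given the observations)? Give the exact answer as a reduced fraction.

Enumerate traces; 24 have nonzero weight after conditioning:
  (X=1, Y=1, Z=0, W=0) weight 3/220
  (X=1, Y=1, Z=0, W=1) weight 3/220
  (X=1, Y=1, Z=0, W=2) weight 1/110
  (X=1, Y=1, Z=0, W=3) weight 3/220
  (X=1, Y=2, Z=0, W=0) weight 1/160
  (X=1, Y=2, Z=0, W=1) weight 1/80
  (X=1, Y=2, Z=0, W=2) weight 1/80
  (X=1, Y=2, Z=0, W=3) weight 3/160
  (X=2, Y=1, Z=1, W=0) weight 1/220
  … 15 more
Group by X:
  weight(X=1) = 3/20
  weight(X=2) = 1/20
Total weight = 3/20 + 1/20 = 1/5
P(X=1 | obs) = 3/20 / 1/5 = 3/4
P(X=2 | obs) = 1/20 / 1/5 = 1/4

P(X = 2 | obs) = 1/4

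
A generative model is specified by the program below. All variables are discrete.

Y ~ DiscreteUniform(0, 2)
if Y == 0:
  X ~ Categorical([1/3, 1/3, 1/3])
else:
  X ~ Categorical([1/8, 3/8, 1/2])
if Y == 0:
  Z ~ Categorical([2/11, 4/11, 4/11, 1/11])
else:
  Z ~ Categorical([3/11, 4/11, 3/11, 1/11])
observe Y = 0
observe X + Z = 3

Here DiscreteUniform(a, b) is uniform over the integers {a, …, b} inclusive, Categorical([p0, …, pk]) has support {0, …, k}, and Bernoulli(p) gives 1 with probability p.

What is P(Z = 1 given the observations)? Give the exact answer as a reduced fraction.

P(Z = 1 | obs) = 4/9

Enumerate traces; 3 have nonzero weight after conditioning:
  (Y=0, X=0, Z=3) weight 1/99
  (Y=0, X=1, Z=2) weight 4/99
  (Y=0, X=2, Z=1) weight 4/99
Group by Z:
  weight(Z=1) = 4/99
  weight(Z=2) = 4/99
  weight(Z=3) = 1/99
Total weight = 4/99 + 4/99 + 1/99 = 1/11
P(Z=1 | obs) = 4/99 / 1/11 = 4/9
P(Z=2 | obs) = 4/99 / 1/11 = 4/9
P(Z=3 | obs) = 1/99 / 1/11 = 1/9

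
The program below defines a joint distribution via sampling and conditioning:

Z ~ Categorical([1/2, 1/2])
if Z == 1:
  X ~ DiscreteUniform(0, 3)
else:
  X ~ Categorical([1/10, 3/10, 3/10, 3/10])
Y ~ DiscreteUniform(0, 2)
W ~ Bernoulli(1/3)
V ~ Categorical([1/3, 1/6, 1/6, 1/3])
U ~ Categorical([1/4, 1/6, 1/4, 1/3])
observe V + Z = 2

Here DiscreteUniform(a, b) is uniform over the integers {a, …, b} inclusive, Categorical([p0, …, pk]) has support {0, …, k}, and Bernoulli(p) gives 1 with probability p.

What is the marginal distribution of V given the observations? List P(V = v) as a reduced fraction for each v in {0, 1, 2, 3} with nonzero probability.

P(V=1) = 1/2, P(V=2) = 1/2

Enumerate traces; 192 have nonzero weight after conditioning:
  (Z=0, X=0, Y=0, W=0, V=2, U=0) weight 1/2160
  (Z=0, X=0, Y=0, W=0, V=2, U=1) weight 1/3240
  (Z=0, X=0, Y=0, W=0, V=2, U=2) weight 1/2160
  (Z=0, X=0, Y=0, W=0, V=2, U=3) weight 1/1620
  (Z=0, X=0, Y=0, W=1, V=2, U=0) weight 1/4320
  (Z=0, X=0, Y=0, W=1, V=2, U=1) weight 1/6480
  (Z=0, X=0, Y=0, W=1, V=2, U=2) weight 1/4320
  (Z=0, X=0, Y=0, W=1, V=2, U=3) weight 1/3240
  (Z=1, X=0, Y=0, W=0, V=1, U=0) weight 1/864
  … 183 more
Group by V:
  weight(V=1) = 1/12
  weight(V=2) = 1/12
Total weight = 1/12 + 1/12 = 1/6
P(V=1 | obs) = 1/12 / 1/6 = 1/2
P(V=2 | obs) = 1/12 / 1/6 = 1/2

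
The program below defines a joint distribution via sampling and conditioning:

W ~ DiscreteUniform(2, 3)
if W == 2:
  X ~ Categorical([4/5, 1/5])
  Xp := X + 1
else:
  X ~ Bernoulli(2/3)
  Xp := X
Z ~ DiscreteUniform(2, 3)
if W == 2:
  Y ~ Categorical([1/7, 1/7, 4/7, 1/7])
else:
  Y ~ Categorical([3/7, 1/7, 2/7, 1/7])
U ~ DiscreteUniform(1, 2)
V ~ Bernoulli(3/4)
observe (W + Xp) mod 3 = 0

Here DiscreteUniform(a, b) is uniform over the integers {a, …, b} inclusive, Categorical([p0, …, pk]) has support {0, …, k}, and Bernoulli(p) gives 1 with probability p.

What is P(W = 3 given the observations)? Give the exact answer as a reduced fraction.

P(W = 3 | obs) = 5/17

Enumerate traces; 64 have nonzero weight after conditioning:
  (W=2, X=0, Z=2, Y=0, U=1, V=0) weight 1/280
  (W=2, X=0, Z=2, Y=0, U=1, V=1) weight 3/280
  (W=2, X=0, Z=2, Y=0, U=2, V=0) weight 1/280
  (W=2, X=0, Z=2, Y=0, U=2, V=1) weight 3/280
  (W=2, X=0, Z=2, Y=1, U=1, V=0) weight 1/280
  (W=2, X=0, Z=2, Y=1, U=1, V=1) weight 3/280
  (W=2, X=0, Z=2, Y=1, U=2, V=0) weight 1/280
  (W=2, X=0, Z=2, Y=1, U=2, V=1) weight 3/280
  (W=3, X=0, Z=2, Y=0, U=1, V=0) weight 1/224
  … 55 more
Group by W:
  weight(W=2) = 2/5
  weight(W=3) = 1/6
Total weight = 2/5 + 1/6 = 17/30
P(W=2 | obs) = 2/5 / 17/30 = 12/17
P(W=3 | obs) = 1/6 / 17/30 = 5/17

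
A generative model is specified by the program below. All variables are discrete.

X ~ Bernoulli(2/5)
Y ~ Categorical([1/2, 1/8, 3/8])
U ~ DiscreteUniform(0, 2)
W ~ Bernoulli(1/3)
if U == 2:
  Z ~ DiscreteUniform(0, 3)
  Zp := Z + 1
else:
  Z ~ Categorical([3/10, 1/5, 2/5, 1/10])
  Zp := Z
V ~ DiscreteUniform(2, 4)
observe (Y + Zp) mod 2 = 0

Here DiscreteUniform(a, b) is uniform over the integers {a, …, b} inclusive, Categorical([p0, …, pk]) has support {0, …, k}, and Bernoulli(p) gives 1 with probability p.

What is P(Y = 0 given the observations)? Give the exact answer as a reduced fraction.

P(Y = 0 | obs) = 19/36

Enumerate traces; 216 have nonzero weight after conditioning:
  (X=0, Y=0, U=0, W=0, Z=0, V=2) weight 1/150
  (X=0, Y=0, U=0, W=0, Z=0, V=3) weight 1/150
  (X=0, Y=0, U=0, W=0, Z=0, V=4) weight 1/150
  (X=0, Y=0, U=0, W=0, Z=2, V=2) weight 2/225
  (X=0, Y=0, U=0, W=0, Z=2, V=3) weight 2/225
  (X=0, Y=0, U=0, W=0, Z=2, V=4) weight 2/225
  (X=0, Y=0, U=0, W=1, Z=0, V=2) weight 1/300
  (X=0, Y=0, U=0, W=1, Z=0, V=3) weight 1/300
  (X=0, Y=1, U=0, W=0, Z=1, V=2) weight 1/900
  (X=0, Y=2, U=0, W=0, Z=0, V=2) weight 1/200
  … 206 more
Group by Y:
  weight(Y=0) = 19/60
  weight(Y=1) = 11/240
  weight(Y=2) = 19/80
Total weight = 19/60 + 11/240 + 19/80 = 3/5
P(Y=0 | obs) = 19/60 / 3/5 = 19/36
P(Y=1 | obs) = 11/240 / 3/5 = 11/144
P(Y=2 | obs) = 19/80 / 3/5 = 19/48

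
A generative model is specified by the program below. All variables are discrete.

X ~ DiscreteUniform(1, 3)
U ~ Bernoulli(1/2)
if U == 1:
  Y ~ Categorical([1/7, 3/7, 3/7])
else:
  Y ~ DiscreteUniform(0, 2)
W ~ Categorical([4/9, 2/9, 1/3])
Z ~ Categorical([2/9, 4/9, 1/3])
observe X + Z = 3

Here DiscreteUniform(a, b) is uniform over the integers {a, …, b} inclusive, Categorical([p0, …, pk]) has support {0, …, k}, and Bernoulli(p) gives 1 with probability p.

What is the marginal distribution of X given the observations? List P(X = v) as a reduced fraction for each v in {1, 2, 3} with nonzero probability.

Enumerate traces; 54 have nonzero weight after conditioning:
  (X=1, U=0, Y=0, W=0, Z=2) weight 2/243
  (X=1, U=0, Y=0, W=1, Z=2) weight 1/243
  (X=1, U=0, Y=0, W=2, Z=2) weight 1/162
  (X=1, U=0, Y=1, W=0, Z=2) weight 2/243
  (X=1, U=0, Y=1, W=1, Z=2) weight 1/243
  (X=1, U=0, Y=1, W=2, Z=2) weight 1/162
  (X=1, U=0, Y=2, W=0, Z=2) weight 2/243
  (X=1, U=0, Y=2, W=1, Z=2) weight 1/243
  (X=2, U=0, Y=0, W=0, Z=1) weight 8/729
  (X=3, U=0, Y=0, W=0, Z=0) weight 4/729
  … 44 more
Group by X:
  weight(X=1) = 1/9
  weight(X=2) = 4/27
  weight(X=3) = 2/27
Total weight = 1/9 + 4/27 + 2/27 = 1/3
P(X=1 | obs) = 1/9 / 1/3 = 1/3
P(X=2 | obs) = 4/27 / 1/3 = 4/9
P(X=3 | obs) = 2/27 / 1/3 = 2/9

P(X=1) = 1/3, P(X=2) = 4/9, P(X=3) = 2/9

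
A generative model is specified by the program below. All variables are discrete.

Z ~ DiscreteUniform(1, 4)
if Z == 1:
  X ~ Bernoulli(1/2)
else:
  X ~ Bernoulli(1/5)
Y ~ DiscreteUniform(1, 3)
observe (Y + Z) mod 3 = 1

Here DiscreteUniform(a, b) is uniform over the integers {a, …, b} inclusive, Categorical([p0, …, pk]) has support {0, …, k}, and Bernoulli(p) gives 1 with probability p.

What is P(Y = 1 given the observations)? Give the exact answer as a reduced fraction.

Enumerate traces; 8 have nonzero weight after conditioning:
  (Z=1, X=0, Y=3) weight 1/24
  (Z=1, X=1, Y=3) weight 1/24
  (Z=2, X=0, Y=2) weight 1/15
  (Z=2, X=1, Y=2) weight 1/60
  (Z=3, X=0, Y=1) weight 1/15
  (Z=3, X=1, Y=1) weight 1/60
  (Z=4, X=0, Y=3) weight 1/15
  (Z=4, X=1, Y=3) weight 1/60
Group by Y:
  weight(Y=1) = 1/12
  weight(Y=2) = 1/12
  weight(Y=3) = 1/6
Total weight = 1/12 + 1/12 + 1/6 = 1/3
P(Y=1 | obs) = 1/12 / 1/3 = 1/4
P(Y=2 | obs) = 1/12 / 1/3 = 1/4
P(Y=3 | obs) = 1/6 / 1/3 = 1/2

P(Y = 1 | obs) = 1/4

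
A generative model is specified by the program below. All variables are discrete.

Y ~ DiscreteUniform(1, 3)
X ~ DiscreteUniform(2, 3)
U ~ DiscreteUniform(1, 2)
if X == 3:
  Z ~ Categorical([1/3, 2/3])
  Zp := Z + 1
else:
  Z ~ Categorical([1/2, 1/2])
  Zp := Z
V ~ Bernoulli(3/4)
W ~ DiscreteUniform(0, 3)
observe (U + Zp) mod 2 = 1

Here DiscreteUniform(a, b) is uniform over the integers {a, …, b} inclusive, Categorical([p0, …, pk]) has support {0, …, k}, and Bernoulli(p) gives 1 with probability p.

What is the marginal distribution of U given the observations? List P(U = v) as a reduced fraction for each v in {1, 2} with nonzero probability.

Enumerate traces; 96 have nonzero weight after conditioning:
  (Y=1, X=2, U=1, Z=0, V=0, W=0) weight 1/384
  (Y=1, X=2, U=1, Z=0, V=0, W=1) weight 1/384
  (Y=1, X=2, U=1, Z=0, V=0, W=2) weight 1/384
  (Y=1, X=2, U=1, Z=0, V=0, W=3) weight 1/384
  (Y=1, X=2, U=1, Z=0, V=1, W=0) weight 1/128
  (Y=1, X=2, U=1, Z=0, V=1, W=1) weight 1/128
  (Y=1, X=2, U=1, Z=0, V=1, W=2) weight 1/128
  (Y=1, X=2, U=1, Z=0, V=1, W=3) weight 1/128
  (Y=1, X=2, U=2, Z=1, V=0, W=0) weight 1/384
  … 87 more
Group by U:
  weight(U=1) = 7/24
  weight(U=2) = 5/24
Total weight = 7/24 + 5/24 = 1/2
P(U=1 | obs) = 7/24 / 1/2 = 7/12
P(U=2 | obs) = 5/24 / 1/2 = 5/12

P(U=1) = 7/12, P(U=2) = 5/12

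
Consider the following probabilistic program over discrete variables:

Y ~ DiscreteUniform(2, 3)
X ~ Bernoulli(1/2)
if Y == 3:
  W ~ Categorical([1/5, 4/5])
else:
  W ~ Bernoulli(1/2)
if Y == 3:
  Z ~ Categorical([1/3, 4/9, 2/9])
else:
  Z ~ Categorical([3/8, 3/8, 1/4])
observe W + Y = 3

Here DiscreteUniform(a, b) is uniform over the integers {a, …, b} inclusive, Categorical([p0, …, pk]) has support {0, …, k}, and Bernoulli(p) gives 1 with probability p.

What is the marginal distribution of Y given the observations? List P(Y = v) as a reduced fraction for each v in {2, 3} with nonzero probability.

Enumerate traces; 12 have nonzero weight after conditioning:
  (Y=2, X=0, W=1, Z=0) weight 3/64
  (Y=2, X=0, W=1, Z=1) weight 3/64
  (Y=2, X=0, W=1, Z=2) weight 1/32
  (Y=2, X=1, W=1, Z=0) weight 3/64
  (Y=2, X=1, W=1, Z=1) weight 3/64
  (Y=2, X=1, W=1, Z=2) weight 1/32
  (Y=3, X=0, W=0, Z=0) weight 1/60
  (Y=3, X=0, W=0, Z=1) weight 1/45
  … 4 more
Group by Y:
  weight(Y=2) = 1/4
  weight(Y=3) = 1/10
Total weight = 1/4 + 1/10 = 7/20
P(Y=2 | obs) = 1/4 / 7/20 = 5/7
P(Y=3 | obs) = 1/10 / 7/20 = 2/7

P(Y=2) = 5/7, P(Y=3) = 2/7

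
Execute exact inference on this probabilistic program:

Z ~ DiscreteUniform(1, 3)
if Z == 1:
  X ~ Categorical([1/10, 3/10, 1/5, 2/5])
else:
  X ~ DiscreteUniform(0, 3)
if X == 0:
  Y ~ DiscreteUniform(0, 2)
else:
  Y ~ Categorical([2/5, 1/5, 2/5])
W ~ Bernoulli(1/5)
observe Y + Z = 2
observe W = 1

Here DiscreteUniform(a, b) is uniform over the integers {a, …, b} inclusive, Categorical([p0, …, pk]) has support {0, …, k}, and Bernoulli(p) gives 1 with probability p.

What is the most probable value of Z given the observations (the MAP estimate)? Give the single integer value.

argmax_v P(Z = v | obs) = 2

Enumerate traces; 8 have nonzero weight after conditioning:
  (Z=1, X=0, Y=1, W=1) weight 1/450
  (Z=1, X=1, Y=1, W=1) weight 1/250
  (Z=1, X=2, Y=1, W=1) weight 1/375
  (Z=1, X=3, Y=1, W=1) weight 2/375
  (Z=2, X=0, Y=0, W=1) weight 1/180
  (Z=2, X=1, Y=0, W=1) weight 1/150
  (Z=2, X=2, Y=0, W=1) weight 1/150
  (Z=2, X=3, Y=0, W=1) weight 1/150
Group by Z:
  weight(Z=1) = 16/1125
  weight(Z=2) = 23/900
Total weight = 16/1125 + 23/900 = 179/4500
P(Z=1 | obs) = 16/1125 / 179/4500 = 64/179
P(Z=2 | obs) = 23/900 / 179/4500 = 115/179
argmax = 2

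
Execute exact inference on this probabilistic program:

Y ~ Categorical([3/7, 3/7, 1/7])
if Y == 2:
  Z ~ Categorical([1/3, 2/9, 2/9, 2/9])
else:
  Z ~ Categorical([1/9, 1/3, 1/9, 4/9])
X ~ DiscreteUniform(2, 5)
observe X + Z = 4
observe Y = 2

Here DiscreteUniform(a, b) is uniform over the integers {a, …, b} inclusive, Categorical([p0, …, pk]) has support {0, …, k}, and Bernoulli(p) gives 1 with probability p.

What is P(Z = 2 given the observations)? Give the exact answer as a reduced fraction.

Enumerate traces; 3 have nonzero weight after conditioning:
  (Y=2, Z=0, X=4) weight 1/84
  (Y=2, Z=1, X=3) weight 1/126
  (Y=2, Z=2, X=2) weight 1/126
Group by Z:
  weight(Z=0) = 1/84
  weight(Z=1) = 1/126
  weight(Z=2) = 1/126
Total weight = 1/84 + 1/126 + 1/126 = 1/36
P(Z=0 | obs) = 1/84 / 1/36 = 3/7
P(Z=1 | obs) = 1/126 / 1/36 = 2/7
P(Z=2 | obs) = 1/126 / 1/36 = 2/7

P(Z = 2 | obs) = 2/7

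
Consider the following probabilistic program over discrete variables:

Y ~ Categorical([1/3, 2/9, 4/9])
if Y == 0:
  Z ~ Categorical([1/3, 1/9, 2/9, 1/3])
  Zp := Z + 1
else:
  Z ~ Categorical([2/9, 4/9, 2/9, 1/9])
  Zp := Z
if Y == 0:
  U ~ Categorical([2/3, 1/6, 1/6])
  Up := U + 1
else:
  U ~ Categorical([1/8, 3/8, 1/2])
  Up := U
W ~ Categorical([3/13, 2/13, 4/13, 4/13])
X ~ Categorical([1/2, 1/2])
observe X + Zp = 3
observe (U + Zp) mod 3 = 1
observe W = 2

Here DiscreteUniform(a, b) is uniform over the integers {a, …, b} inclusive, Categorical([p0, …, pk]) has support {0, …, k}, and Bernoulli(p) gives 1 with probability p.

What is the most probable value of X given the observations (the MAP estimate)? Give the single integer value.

Enumerate traces; 6 have nonzero weight after conditioning:
  (Y=0, Z=1, U=2, W=2, X=1) weight 1/1053
  (Y=0, Z=2, U=1, W=2, X=0) weight 2/1053
  (Y=1, Z=2, U=2, W=2, X=1) weight 4/1053
  (Y=1, Z=3, U=1, W=2, X=0) weight 1/702
  (Y=2, Z=2, U=2, W=2, X=1) weight 8/1053
  (Y=2, Z=3, U=1, W=2, X=0) weight 1/351
Group by X:
  weight(X=0) = 1/162
  weight(X=1) = 1/81
Total weight = 1/162 + 1/81 = 1/54
P(X=0 | obs) = 1/162 / 1/54 = 1/3
P(X=1 | obs) = 1/81 / 1/54 = 2/3
argmax = 1

argmax_v P(X = v | obs) = 1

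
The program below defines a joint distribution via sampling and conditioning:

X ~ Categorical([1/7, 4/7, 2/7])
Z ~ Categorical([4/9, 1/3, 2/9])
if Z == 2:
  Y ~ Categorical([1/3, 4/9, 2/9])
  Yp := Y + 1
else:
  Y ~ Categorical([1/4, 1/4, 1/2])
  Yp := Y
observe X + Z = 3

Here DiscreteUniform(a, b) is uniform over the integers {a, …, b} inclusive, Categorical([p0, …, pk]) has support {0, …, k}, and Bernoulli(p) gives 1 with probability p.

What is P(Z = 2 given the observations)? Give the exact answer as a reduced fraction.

Enumerate traces; 6 have nonzero weight after conditioning:
  (X=1, Z=2, Y=0) weight 8/189
  (X=1, Z=2, Y=1) weight 32/567
  (X=1, Z=2, Y=2) weight 16/567
  (X=2, Z=1, Y=0) weight 1/42
  (X=2, Z=1, Y=1) weight 1/42
  (X=2, Z=1, Y=2) weight 1/21
Group by Z:
  weight(Z=1) = 2/21
  weight(Z=2) = 8/63
Total weight = 2/21 + 8/63 = 2/9
P(Z=1 | obs) = 2/21 / 2/9 = 3/7
P(Z=2 | obs) = 8/63 / 2/9 = 4/7

P(Z = 2 | obs) = 4/7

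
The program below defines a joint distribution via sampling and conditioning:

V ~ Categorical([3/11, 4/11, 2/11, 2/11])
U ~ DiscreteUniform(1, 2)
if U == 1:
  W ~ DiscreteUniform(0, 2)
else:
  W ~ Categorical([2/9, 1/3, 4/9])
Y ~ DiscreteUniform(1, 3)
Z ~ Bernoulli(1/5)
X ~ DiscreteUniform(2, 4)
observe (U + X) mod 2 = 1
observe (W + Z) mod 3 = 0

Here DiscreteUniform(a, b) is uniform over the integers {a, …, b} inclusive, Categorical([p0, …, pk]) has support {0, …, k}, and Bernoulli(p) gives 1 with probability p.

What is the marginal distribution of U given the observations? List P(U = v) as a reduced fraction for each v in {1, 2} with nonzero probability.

Enumerate traces; 72 have nonzero weight after conditioning:
  (V=0, U=1, W=0, Y=1, Z=0, X=2) weight 2/495
  (V=0, U=1, W=0, Y=1, Z=0, X=4) weight 2/495
  (V=0, U=1, W=0, Y=2, Z=0, X=2) weight 2/495
  (V=0, U=1, W=0, Y=2, Z=0, X=4) weight 2/495
  (V=0, U=1, W=0, Y=3, Z=0, X=2) weight 2/495
  (V=0, U=1, W=0, Y=3, Z=0, X=4) weight 2/495
  (V=0, U=1, W=2, Y=1, Z=1, X=2) weight 1/990
  (V=0, U=1, W=2, Y=1, Z=1, X=4) weight 1/990
  (V=0, U=2, W=0, Y=1, Z=0, X=3) weight 4/1485
  … 63 more
Group by U:
  weight(U=1) = 1/9
  weight(U=2) = 2/45
Total weight = 1/9 + 2/45 = 7/45
P(U=1 | obs) = 1/9 / 7/45 = 5/7
P(U=2 | obs) = 2/45 / 7/45 = 2/7

P(U=1) = 5/7, P(U=2) = 2/7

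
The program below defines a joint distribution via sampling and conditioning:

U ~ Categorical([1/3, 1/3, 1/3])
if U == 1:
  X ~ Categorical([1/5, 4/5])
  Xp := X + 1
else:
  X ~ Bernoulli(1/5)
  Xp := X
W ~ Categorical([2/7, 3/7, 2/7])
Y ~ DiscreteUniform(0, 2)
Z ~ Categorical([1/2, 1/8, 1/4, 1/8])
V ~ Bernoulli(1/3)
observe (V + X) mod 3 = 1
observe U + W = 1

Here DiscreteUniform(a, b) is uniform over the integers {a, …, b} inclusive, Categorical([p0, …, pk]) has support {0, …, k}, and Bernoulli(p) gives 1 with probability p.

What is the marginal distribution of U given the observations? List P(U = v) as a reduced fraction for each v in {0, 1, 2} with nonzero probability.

P(U=0) = 1/2, P(U=1) = 1/2

Enumerate traces; 48 have nonzero weight after conditioning:
  (U=0, X=0, W=1, Y=0, Z=0, V=1) weight 2/315
  (U=0, X=0, W=1, Y=0, Z=1, V=1) weight 1/630
  (U=0, X=0, W=1, Y=0, Z=2, V=1) weight 1/315
  (U=0, X=0, W=1, Y=0, Z=3, V=1) weight 1/630
  (U=0, X=0, W=1, Y=1, Z=0, V=1) weight 2/315
  (U=0, X=0, W=1, Y=1, Z=1, V=1) weight 1/630
  (U=0, X=0, W=1, Y=1, Z=2, V=1) weight 1/315
  (U=0, X=0, W=1, Y=1, Z=3, V=1) weight 1/630
  (U=1, X=0, W=0, Y=0, Z=0, V=1) weight 1/945
  … 39 more
Group by U:
  weight(U=0) = 2/35
  weight(U=1) = 2/35
Total weight = 2/35 + 2/35 = 4/35
P(U=0 | obs) = 2/35 / 4/35 = 1/2
P(U=1 | obs) = 2/35 / 4/35 = 1/2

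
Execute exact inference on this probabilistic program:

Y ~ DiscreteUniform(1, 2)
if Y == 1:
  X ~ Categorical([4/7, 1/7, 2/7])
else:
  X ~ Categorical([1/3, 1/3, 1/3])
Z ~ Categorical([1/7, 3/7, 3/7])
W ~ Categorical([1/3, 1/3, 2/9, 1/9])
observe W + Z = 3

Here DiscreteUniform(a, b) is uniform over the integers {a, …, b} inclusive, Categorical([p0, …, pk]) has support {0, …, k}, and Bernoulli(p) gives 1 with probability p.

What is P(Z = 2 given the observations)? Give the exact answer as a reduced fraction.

Enumerate traces; 18 have nonzero weight after conditioning:
  (Y=1, X=0, Z=0, W=3) weight 2/441
  (Y=1, X=0, Z=1, W=2) weight 4/147
  (Y=1, X=0, Z=2, W=1) weight 2/49
  (Y=1, X=1, Z=0, W=3) weight 1/882
  (Y=1, X=1, Z=1, W=2) weight 1/147
  (Y=1, X=1, Z=2, W=1) weight 1/98
  (Y=1, X=2, Z=0, W=3) weight 1/441
  (Y=1, X=2, Z=1, W=2) weight 2/147
  … 10 more
Group by Z:
  weight(Z=0) = 1/63
  weight(Z=1) = 2/21
  weight(Z=2) = 1/7
Total weight = 1/63 + 2/21 + 1/7 = 16/63
P(Z=0 | obs) = 1/63 / 16/63 = 1/16
P(Z=1 | obs) = 2/21 / 16/63 = 3/8
P(Z=2 | obs) = 1/7 / 16/63 = 9/16

P(Z = 2 | obs) = 9/16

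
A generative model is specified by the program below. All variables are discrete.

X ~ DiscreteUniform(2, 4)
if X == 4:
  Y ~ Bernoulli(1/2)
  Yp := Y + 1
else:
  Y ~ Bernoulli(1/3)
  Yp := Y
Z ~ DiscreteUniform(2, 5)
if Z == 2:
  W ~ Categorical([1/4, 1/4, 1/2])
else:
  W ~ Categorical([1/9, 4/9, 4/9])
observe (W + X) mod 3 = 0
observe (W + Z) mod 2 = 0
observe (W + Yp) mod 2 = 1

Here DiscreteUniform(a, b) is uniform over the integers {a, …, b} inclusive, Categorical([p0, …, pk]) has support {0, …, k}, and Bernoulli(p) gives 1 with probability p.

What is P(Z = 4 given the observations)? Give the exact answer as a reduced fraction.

Enumerate traces; 6 have nonzero weight after conditioning:
  (X=2, Y=0, Z=3, W=1) weight 2/81
  (X=2, Y=0, Z=5, W=1) weight 2/81
  (X=3, Y=1, Z=2, W=0) weight 1/144
  (X=3, Y=1, Z=4, W=0) weight 1/324
  (X=4, Y=0, Z=2, W=2) weight 1/48
  (X=4, Y=0, Z=4, W=2) weight 1/54
Group by Z:
  weight(Z=2) = 1/36
  weight(Z=3) = 2/81
  weight(Z=4) = 7/324
  weight(Z=5) = 2/81
Total weight = 1/36 + 2/81 + 7/324 + 2/81 = 8/81
P(Z=2 | obs) = 1/36 / 8/81 = 9/32
P(Z=3 | obs) = 2/81 / 8/81 = 1/4
P(Z=4 | obs) = 7/324 / 8/81 = 7/32
P(Z=5 | obs) = 2/81 / 8/81 = 1/4

P(Z = 4 | obs) = 7/32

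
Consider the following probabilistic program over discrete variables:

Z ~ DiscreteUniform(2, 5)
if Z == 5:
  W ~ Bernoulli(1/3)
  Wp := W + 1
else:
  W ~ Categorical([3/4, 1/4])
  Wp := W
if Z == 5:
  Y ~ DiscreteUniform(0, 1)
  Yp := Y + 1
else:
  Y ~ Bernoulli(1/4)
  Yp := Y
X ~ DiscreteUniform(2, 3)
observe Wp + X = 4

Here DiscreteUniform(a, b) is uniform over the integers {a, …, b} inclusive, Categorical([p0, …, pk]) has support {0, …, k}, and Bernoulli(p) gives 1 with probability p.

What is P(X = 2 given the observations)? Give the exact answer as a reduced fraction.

P(X = 2 | obs) = 4/21

Enumerate traces; 10 have nonzero weight after conditioning:
  (Z=2, W=1, Y=0, X=3) weight 3/128
  (Z=2, W=1, Y=1, X=3) weight 1/128
  (Z=3, W=1, Y=0, X=3) weight 3/128
  (Z=3, W=1, Y=1, X=3) weight 1/128
  (Z=4, W=1, Y=0, X=3) weight 3/128
  (Z=4, W=1, Y=1, X=3) weight 1/128
  (Z=5, W=0, Y=0, X=3) weight 1/24
  (Z=5, W=0, Y=1, X=3) weight 1/24
  (Z=5, W=1, Y=0, X=2) weight 1/48
  … 1 more
Group by X:
  weight(X=2) = 1/24
  weight(X=3) = 17/96
Total weight = 1/24 + 17/96 = 7/32
P(X=2 | obs) = 1/24 / 7/32 = 4/21
P(X=3 | obs) = 17/96 / 7/32 = 17/21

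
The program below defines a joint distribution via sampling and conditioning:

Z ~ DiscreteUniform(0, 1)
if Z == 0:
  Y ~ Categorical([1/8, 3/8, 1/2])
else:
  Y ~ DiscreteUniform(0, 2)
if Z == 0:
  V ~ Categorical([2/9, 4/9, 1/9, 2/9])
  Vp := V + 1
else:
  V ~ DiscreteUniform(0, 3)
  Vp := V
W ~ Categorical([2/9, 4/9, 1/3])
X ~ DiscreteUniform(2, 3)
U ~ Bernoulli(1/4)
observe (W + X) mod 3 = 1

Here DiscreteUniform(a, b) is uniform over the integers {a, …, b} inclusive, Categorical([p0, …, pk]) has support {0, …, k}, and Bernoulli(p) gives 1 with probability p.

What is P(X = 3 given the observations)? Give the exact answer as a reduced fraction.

P(X = 3 | obs) = 4/7

Enumerate traces; 96 have nonzero weight after conditioning:
  (Z=0, Y=0, V=0, W=1, X=3, U=0) weight 1/432
  (Z=0, Y=0, V=0, W=1, X=3, U=1) weight 1/1296
  (Z=0, Y=0, V=0, W=2, X=2, U=0) weight 1/576
  (Z=0, Y=0, V=0, W=2, X=2, U=1) weight 1/1728
  (Z=0, Y=0, V=1, W=1, X=3, U=0) weight 1/216
  (Z=0, Y=0, V=1, W=1, X=3, U=1) weight 1/648
  (Z=0, Y=0, V=1, W=2, X=2, U=0) weight 1/288
  (Z=0, Y=0, V=1, W=2, X=2, U=1) weight 1/864
  … 88 more
Group by X:
  weight(X=2) = 1/6
  weight(X=3) = 2/9
Total weight = 1/6 + 2/9 = 7/18
P(X=2 | obs) = 1/6 / 7/18 = 3/7
P(X=3 | obs) = 2/9 / 7/18 = 4/7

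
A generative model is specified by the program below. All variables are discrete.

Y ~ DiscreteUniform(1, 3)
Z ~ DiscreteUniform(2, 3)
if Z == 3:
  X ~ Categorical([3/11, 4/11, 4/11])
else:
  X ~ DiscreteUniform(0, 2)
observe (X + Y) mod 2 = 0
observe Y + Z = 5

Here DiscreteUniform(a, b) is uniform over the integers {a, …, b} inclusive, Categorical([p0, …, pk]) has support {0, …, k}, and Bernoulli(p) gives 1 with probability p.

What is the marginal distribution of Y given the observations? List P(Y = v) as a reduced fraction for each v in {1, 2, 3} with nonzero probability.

P(Y=2) = 21/32, P(Y=3) = 11/32

Enumerate traces; 3 have nonzero weight after conditioning:
  (Y=2, Z=3, X=0) weight 1/22
  (Y=2, Z=3, X=2) weight 2/33
  (Y=3, Z=2, X=1) weight 1/18
Group by Y:
  weight(Y=2) = 7/66
  weight(Y=3) = 1/18
Total weight = 7/66 + 1/18 = 16/99
P(Y=2 | obs) = 7/66 / 16/99 = 21/32
P(Y=3 | obs) = 1/18 / 16/99 = 11/32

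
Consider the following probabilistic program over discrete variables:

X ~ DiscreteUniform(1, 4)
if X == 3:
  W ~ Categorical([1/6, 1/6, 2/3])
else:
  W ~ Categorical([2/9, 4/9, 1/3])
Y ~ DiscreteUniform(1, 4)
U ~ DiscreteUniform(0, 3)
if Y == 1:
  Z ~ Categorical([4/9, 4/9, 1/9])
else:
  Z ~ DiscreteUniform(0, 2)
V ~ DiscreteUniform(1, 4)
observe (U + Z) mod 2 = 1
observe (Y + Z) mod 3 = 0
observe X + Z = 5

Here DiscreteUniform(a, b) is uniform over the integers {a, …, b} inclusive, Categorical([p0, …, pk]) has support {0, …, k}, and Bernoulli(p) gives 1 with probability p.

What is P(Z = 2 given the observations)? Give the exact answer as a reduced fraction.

Enumerate traces; 72 have nonzero weight after conditioning:
  (X=3, W=0, Y=1, U=1, Z=2, V=1) weight 1/13824
  (X=3, W=0, Y=1, U=1, Z=2, V=2) weight 1/13824
  (X=3, W=0, Y=1, U=1, Z=2, V=3) weight 1/13824
  (X=3, W=0, Y=1, U=1, Z=2, V=4) weight 1/13824
  (X=3, W=0, Y=1, U=3, Z=2, V=1) weight 1/13824
  (X=3, W=0, Y=1, U=3, Z=2, V=2) weight 1/13824
  (X=3, W=0, Y=1, U=3, Z=2, V=3) weight 1/13824
  (X=3, W=0, Y=1, U=3, Z=2, V=4) weight 1/13824
  (X=4, W=0, Y=2, U=0, Z=1, V=1) weight 1/3456
  … 63 more
Group by Z:
  weight(Z=1) = 1/96
  weight(Z=2) = 1/72
Total weight = 1/96 + 1/72 = 7/288
P(Z=1 | obs) = 1/96 / 7/288 = 3/7
P(Z=2 | obs) = 1/72 / 7/288 = 4/7

P(Z = 2 | obs) = 4/7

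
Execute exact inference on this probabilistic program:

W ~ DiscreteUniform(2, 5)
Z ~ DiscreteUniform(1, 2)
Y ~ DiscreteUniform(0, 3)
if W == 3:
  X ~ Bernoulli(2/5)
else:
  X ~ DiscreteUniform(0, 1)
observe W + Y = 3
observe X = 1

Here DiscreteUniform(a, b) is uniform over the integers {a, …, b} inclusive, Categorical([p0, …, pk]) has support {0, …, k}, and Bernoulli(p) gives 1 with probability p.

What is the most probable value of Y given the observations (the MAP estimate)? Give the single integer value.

Enumerate traces; 4 have nonzero weight after conditioning:
  (W=2, Z=1, Y=1, X=1) weight 1/64
  (W=2, Z=2, Y=1, X=1) weight 1/64
  (W=3, Z=1, Y=0, X=1) weight 1/80
  (W=3, Z=2, Y=0, X=1) weight 1/80
Group by Y:
  weight(Y=0) = 1/40
  weight(Y=1) = 1/32
Total weight = 1/40 + 1/32 = 9/160
P(Y=0 | obs) = 1/40 / 9/160 = 4/9
P(Y=1 | obs) = 1/32 / 9/160 = 5/9
argmax = 1

argmax_v P(Y = v | obs) = 1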